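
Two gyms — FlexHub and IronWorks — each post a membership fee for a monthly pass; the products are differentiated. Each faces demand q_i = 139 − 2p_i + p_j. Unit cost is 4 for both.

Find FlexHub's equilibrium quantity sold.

FlexHub's profit: π = (p_{FlexHub} − 4)(139 − 2p_{FlexHub} + p_{IronWorks}).
∂π/∂p_{FlexHub} = 147 − 4p_{FlexHub} + p_{IronWorks} = 0 ⇒ p_{FlexHub} = 36.75 + 0.25p_{IronWorks}.
The game is symmetric, so in equilibrium p_{IronWorks} = p_{FlexHub}: the reaction function gives 0.75p_{FlexHub} = 36.75, hence p_{FlexHub} = 49.
q_{FlexHub} = 139 − 2·49 + 49 = 90.

90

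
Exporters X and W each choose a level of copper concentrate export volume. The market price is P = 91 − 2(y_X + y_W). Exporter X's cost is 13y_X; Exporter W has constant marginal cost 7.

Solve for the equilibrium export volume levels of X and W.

Exporter X's profit: π = y_X(91 − 2(y_X + y_W)) − 13y_X.
∂π/∂y_X = 78 − 4y_X − 2y_W = 0, so y_X = 19.5 − 0.5y_W.
By the same steps for W: y_W = 21 − 0.5y_X.
Solving the two reaction functions simultaneously: (1 − (−0.5)(−0.5))y_X = 19.5 − 0.5·21, so 0.75y_X = 9 and y_X = 12.
Then y_W = 21 − 0.5·12 = 15.

12, 15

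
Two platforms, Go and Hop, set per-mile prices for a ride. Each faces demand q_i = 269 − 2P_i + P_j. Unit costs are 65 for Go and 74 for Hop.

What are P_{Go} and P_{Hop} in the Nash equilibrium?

134.2, 137.8

Go's profit: π = (P_{Go} − 65)(269 − 2P_{Go} + P_{Hop}).
∂π/∂P_{Go} = 399 − 4P_{Go} + P_{Hop} = 0 ⇒ P_{Go} = 99.75 + 0.25P_{Hop}.
Similarly P_{Hop} = 104.25 + 0.25P_{Go}.
Plugging P_{Hop} into Go's best response: P_{Go} = 99.75 + 0.25(104.25 + 0.25P_{Go}) ⇒ 0.9375P_{Go} = 125.8125, so P_{Go} = 134.2.
Then P_{Hop} = 104.25 + 0.25·134.2 = 137.8.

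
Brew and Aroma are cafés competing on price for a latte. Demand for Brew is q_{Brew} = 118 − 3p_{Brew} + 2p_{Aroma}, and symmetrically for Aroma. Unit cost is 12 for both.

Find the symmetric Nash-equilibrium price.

38.5

Brew's profit: π = (p_{Brew} − 12)(118 − 3p_{Brew} + 2p_{Aroma}).
∂π/∂p_{Brew} = 154 − 6p_{Brew} + 2p_{Aroma} = 0 ⇒ p_{Brew} = 77/3 + (1/3)p_{Aroma}.
By symmetry p_{Aroma} = p_{Brew}; substituting into the reaction function, (2/3)p_{Brew} = 77/3 and p_{Brew} = 38.5.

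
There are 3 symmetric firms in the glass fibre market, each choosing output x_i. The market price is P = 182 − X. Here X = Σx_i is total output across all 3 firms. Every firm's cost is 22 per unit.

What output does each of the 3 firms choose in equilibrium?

A representative firm's profit is π_i = x_i(182 − X) − 22x_i, with X = x_i + Σ_{j≠i} x_j.
First-order condition: 160 − 2x_i − Σ_{j≠i} x_j = 0.
In a symmetric equilibrium every firm chooses the same x, so Σ_{j≠i} x_j = 2x. The condition becomes 160 − 4x = 0, giving x = 160/4 = 40.

40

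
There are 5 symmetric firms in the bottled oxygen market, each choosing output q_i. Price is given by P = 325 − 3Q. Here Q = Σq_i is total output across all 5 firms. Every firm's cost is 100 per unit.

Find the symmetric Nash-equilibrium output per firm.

12.5

A representative firm's profit is π_i = q_i(325 − 3Q) − 100q_i, with Q = q_i + Σ_{j≠i} q_j.
First-order condition: 225 − 6q_i − 3Σ_{j≠i} q_j = 0.
In a symmetric equilibrium every firm chooses the same q, so Σ_{j≠i} q_j = 4q. The condition becomes 225 − 18q = 0, giving q = 225/18 = 12.5.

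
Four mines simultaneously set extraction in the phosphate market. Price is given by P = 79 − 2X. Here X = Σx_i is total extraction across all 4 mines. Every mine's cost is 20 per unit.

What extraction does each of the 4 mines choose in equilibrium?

A representative mine's profit is π_i = x_i(79 − 2X) − 20x_i, with X = x_i + Σ_{j≠i} x_j.
First-order condition: 59 − 4x_i − 2Σ_{j≠i} x_j = 0.
With identical mines, set every x_j = x: then 59 − 4x − 6x = 0, i.e. x = 59/10 = 5.9.

5.9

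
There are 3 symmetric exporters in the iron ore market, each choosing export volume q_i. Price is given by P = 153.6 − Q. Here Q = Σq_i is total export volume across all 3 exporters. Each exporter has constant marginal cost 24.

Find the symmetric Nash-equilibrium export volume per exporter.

A representative exporter's profit is π_i = q_i(153.6 − Q) − 24q_i, with Q = q_i + Σ_{j≠i} q_j.
First-order condition: 129.6 − 2q_i − Σ_{j≠i} q_j = 0.
Imposing symmetry (q_j = q for all j) turns Σ_{j≠i} q_j into 2q, so 129.6 = 4q and q = 32.4.

32.4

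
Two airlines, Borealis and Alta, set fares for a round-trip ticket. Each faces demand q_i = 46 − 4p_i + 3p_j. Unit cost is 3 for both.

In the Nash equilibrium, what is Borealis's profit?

295.84

Borealis's profit: π = (p_{Borealis} − 3)(46 − 4p_{Borealis} + 3p_{Alta}).
∂π/∂p_{Borealis} = 58 − 8p_{Borealis} + 3p_{Alta} = 0 ⇒ p_{Borealis} = 7.25 + 0.375p_{Alta}.
The game is symmetric, so in equilibrium p_{Alta} = p_{Borealis}: the reaction function gives 0.625p_{Borealis} = 7.25, hence p_{Borealis} = 11.6.
q_{Borealis} = 46 − 4·11.6 + 3·11.6 = 34.4.
Profit = (11.6 − 3)·34.4 = 295.84.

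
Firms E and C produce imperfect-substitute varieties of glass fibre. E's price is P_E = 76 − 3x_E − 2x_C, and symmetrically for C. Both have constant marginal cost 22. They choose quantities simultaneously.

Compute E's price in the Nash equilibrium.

Firm E's profit: π = x_E(76 − 3x_E − 2x_C) − 22x_E.
∂π/∂x_E = 54 − 6x_E − 2x_C = 0 ⇒ x_E = 9 − (1/3)x_C.
The game is symmetric, so in equilibrium x_C = x_E: the reaction function gives (4/3)x_E = 9, hence x_E = 6.75.
P_E = 76 − 3·6.75 − 2·6.75 = 42.25.

42.25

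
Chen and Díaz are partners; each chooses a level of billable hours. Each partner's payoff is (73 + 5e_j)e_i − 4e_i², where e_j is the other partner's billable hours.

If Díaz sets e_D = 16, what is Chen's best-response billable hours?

Chen's payoff is (73 + 5e_D)e_C − 4e_C².
∂π/∂e_C = 73 + 5e_D − 8e_C = 0, so e_C = 9.125 + 0.625e_D.
At e_D = 16: e_C = 9.125 + 0.625·16 = 19.125.

19.125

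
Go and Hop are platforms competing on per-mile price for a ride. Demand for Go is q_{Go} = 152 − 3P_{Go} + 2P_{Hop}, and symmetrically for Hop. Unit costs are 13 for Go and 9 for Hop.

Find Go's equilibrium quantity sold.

Go's profit: π = (P_{Go} − 13)(152 − 3P_{Go} + 2P_{Hop}).
∂π/∂P_{Go} = 191 − 6P_{Go} + 2P_{Hop} = 0 ⇒ P_{Go} = 191/6 + (1/3)P_{Hop}.
Similarly P_{Hop} = 179/6 + (1/3)P_{Go}.
Substituting the second reaction function into the first: P_{Go} = 191/6 + (1/3)(179/6 + (1/3)P_{Go}), which gives (8/9)P_{Go} = 376/9 ⇒ P_{Go} = 47.
Then P_{Hop} = 179/6 + (1/3)·47 = 45.5.
q_{Go} = 152 − 3·47 + 2·45.5 = 102.

102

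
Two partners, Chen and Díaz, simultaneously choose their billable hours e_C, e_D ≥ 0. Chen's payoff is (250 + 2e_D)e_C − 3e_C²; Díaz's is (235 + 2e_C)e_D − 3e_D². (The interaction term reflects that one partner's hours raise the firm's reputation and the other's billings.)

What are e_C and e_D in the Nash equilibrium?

Expanding Chen's payoff: 250e_C + 2e_De_C − 3e_C².
∂π/∂e_C = 250 + 2e_D − 6e_C = 0, so e_C = 125/3 + (1/3)e_D.
Likewise for Díaz: e_D = 235/6 + (1/3)e_C.
Solving the two reaction functions simultaneously: (1 − (1/3)(1/3))e_C = 125/3 + (1/3)·(235/6), so (8/9)e_C = 985/18 and e_C = 61.5625.
Then e_D = 235/6 + (1/3)·61.5625 = 59.6875.

61.5625, 59.6875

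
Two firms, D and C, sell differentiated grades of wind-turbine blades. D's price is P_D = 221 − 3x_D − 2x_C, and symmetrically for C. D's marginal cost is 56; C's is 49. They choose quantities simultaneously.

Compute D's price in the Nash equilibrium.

116.5625

Firm D's profit: π = x_D(221 − 3x_D − 2x_C) − 56x_D.
∂π/∂x_D = 165 − 6x_D − 2x_C = 0 ⇒ x_D = 27.5 − (1/3)x_C.
Similarly x_C = 86/3 − (1/3)x_D.
Solving the two reaction functions simultaneously: (1 − (−1/3)(−1/3))x_D = 27.5 − (1/3)·(86/3), so (8/9)x_D = 323/18 and x_D = 20.1875.
Then x_C = 86/3 − (1/3)·20.1875 = 21.9375.
P_D = 221 − 3·20.1875 − 2·21.9375 = 116.5625.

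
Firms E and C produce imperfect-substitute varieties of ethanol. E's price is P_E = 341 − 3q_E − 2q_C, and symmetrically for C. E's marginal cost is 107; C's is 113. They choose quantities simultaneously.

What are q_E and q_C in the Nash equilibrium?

Firm E's profit: π = q_E(341 − 3q_E − 2q_C) − 107q_E.
∂π/∂q_E = 234 − 6q_E − 2q_C = 0 ⇒ q_E = 39 − (1/3)q_C.
Similarly q_C = 38 − (1/3)q_E.
Solving the two reaction functions simultaneously: (1 − (−1/3)(−1/3))q_E = 39 − (1/3)·38, so (8/9)q_E = 79/3 and q_E = 29.625.
Then q_C = 38 − (1/3)·29.625 = 28.125.

29.625, 28.125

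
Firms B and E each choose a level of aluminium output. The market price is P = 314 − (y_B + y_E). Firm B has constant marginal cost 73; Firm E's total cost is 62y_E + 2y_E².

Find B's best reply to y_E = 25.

Firm B's profit: π = y_B(314 − (y_B + y_E)) − 73y_B.
∂π/∂y_B = 241 − 2y_B − y_E = 0, so y_B = 120.5 − 0.5y_E.
At y_E = 25: y_B = 120.5 − 0.5·25 = 108.

108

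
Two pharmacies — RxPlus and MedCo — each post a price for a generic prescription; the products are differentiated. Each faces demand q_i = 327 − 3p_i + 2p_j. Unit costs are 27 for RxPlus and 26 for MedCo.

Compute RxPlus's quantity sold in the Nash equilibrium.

224.4375

RxPlus's profit: π = (p_{RxPlus} − 27)(327 − 3p_{RxPlus} + 2p_{MedCo}).
∂π/∂p_{RxPlus} = 408 − 6p_{RxPlus} + 2p_{MedCo} = 0 ⇒ p_{RxPlus} = 68 + (1/3)p_{MedCo}.
Similarly p_{MedCo} = 67.5 + (1/3)p_{RxPlus}.
Plugging p_{MedCo} into RxPlus's best response: p_{RxPlus} = 68 + (1/3)(67.5 + (1/3)p_{RxPlus}) ⇒ (8/9)p_{RxPlus} = 90.5, so p_{RxPlus} = 101.8125.
Then p_{MedCo} = 67.5 + (1/3)·101.8125 = 101.4375.
q_{RxPlus} = 327 − 3·101.8125 + 2·101.4375 = 224.4375.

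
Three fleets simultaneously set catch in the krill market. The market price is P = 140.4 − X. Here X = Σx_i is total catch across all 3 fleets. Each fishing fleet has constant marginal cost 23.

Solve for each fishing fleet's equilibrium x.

A representative fishing fleet's profit is π_i = x_i(140.4 − X) − 23x_i, with X = x_i + Σ_{j≠i} x_j.
First-order condition: 117.4 − 2x_i − Σ_{j≠i} x_j = 0.
In a symmetric equilibrium every fishing fleet chooses the same x, so Σ_{j≠i} x_j = 2x. The condition becomes 117.4 − 4x = 0, giving x = 117.4/4 = 29.35.

29.35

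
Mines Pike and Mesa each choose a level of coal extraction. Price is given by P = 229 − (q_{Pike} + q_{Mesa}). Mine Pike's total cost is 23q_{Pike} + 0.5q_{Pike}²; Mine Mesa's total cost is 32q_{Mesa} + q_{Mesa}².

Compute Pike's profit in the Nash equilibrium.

4873.5

Mine Pike's profit: π = q_{Pike}(229 − (q_{Pike} + q_{Mesa})) − 23q_{Pike} − 0.5q_{Pike}².
∂π/∂q_{Pike} = 206 − 3q_{Pike} − q_{Mesa} = 0, so q_{Pike} = 206/3 − (1/3)q_{Mesa}.
For Mesa: ∂π/∂q_{Mesa} = 197 − 4q_{Mesa} − q_{Pike} = 0 ⇒ q_{Mesa} = 49.25 − 0.25q_{Pike}.
Solving the two reaction functions simultaneously: (1 − (−1/3)(−0.25))q_{Pike} = 206/3 − (1/3)·49.25, so (11/12)q_{Pike} = 52.25 and q_{Pike} = 57.
Then q_{Mesa} = 49.25 − 0.25·57 = 35.
Price P = 229 − 92 = 137.
Pike's profit: (137 − 23)·57 − 0.5(57)² = 4873.5.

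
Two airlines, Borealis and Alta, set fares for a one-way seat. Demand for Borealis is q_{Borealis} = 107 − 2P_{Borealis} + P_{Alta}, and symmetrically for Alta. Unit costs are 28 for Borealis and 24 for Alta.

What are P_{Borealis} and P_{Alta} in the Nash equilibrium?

Borealis's profit: π = (P_{Borealis} − 28)(107 − 2P_{Borealis} + P_{Alta}).
∂π/∂P_{Borealis} = 163 − 4P_{Borealis} + P_{Alta} = 0 ⇒ P_{Borealis} = 40.75 + 0.25P_{Alta}.
Similarly P_{Alta} = 38.75 + 0.25P_{Borealis}.
Solving the two reaction functions simultaneously: (1 − (0.25)(0.25))P_{Borealis} = 40.75 + 0.25·38.75, so 0.9375P_{Borealis} = 50.4375 and P_{Borealis} = 53.8.
Then P_{Alta} = 38.75 + 0.25·53.8 = 52.2.

53.8, 52.2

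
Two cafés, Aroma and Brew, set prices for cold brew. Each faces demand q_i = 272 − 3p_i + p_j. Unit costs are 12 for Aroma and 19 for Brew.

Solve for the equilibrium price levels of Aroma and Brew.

Aroma's profit: π = (p_{Aroma} − 12)(272 − 3p_{Aroma} + p_{Brew}).
∂π/∂p_{Aroma} = 308 − 6p_{Aroma} + p_{Brew} = 0 ⇒ p_{Aroma} = 154/3 + (1/6)p_{Brew}.
Similarly p_{Brew} = 329/6 + (1/6)p_{Aroma}.
Plugging p_{Brew} into Aroma's best response: p_{Aroma} = 154/3 + (1/6)(329/6 + (1/6)p_{Aroma}) ⇒ (35/36)p_{Aroma} = 2177/36, so p_{Aroma} = 62.2.
Then p_{Brew} = 329/6 + (1/6)·62.2 = 65.2.

62.2, 65.2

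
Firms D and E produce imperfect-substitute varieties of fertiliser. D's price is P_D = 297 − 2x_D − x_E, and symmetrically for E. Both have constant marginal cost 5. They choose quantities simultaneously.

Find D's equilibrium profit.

6821.12

Firm D's profit: π = x_D(297 − 2x_D − x_E) − 5x_D.
∂π/∂x_D = 292 − 4x_D − x_E = 0 ⇒ x_D = 73 − 0.25x_E.
The game is symmetric, so in equilibrium x_E = x_D: the reaction function gives 1.25x_D = 73, hence x_D = 58.4.
P_D = 297 − 2·58.4 − 58.4 = 121.8.
Profit = (121.8 − 5)·58.4 = 6821.12.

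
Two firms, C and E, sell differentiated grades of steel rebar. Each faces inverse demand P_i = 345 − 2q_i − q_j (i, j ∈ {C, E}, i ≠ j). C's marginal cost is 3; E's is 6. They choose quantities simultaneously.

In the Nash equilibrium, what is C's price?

140.2

Firm C's profit: π = q_C(345 − 2q_C − q_E) − 3q_C.
∂π/∂q_C = 342 − 4q_C − q_E = 0 ⇒ q_C = 85.5 − 0.25q_E.
Similarly q_E = 84.75 − 0.25q_C.
Substituting the second reaction function into the first: q_C = 85.5 − 0.25(84.75 − 0.25q_C), which gives 0.9375q_C = 64.3125 ⇒ q_C = 68.6.
Then q_E = 84.75 − 0.25·68.6 = 67.6.
P_C = 345 − 2·68.6 − 67.6 = 140.2.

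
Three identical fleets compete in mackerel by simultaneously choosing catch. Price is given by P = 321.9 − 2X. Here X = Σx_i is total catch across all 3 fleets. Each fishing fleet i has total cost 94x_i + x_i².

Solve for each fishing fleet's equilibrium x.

A representative fishing fleet's profit is π_i = x_i(321.9 − 2X) − 94x_i − x_i², with X = x_i + Σ_{j≠i} x_j.
First-order condition: 227.9 − 6x_i − 2Σ_{j≠i} x_j = 0.
Imposing symmetry (x_j = x for all j) turns Σ_{j≠i} x_j into 2x, so 227.9 = 10x and x = 22.79.

22.79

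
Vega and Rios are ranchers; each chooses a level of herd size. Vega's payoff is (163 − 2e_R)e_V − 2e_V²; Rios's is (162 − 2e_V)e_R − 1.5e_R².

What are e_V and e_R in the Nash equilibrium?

20.625, 40.25

Expanding Vega's payoff: 163e_V − 2e_Re_V − 2e_V².
∂π/∂e_V = 163 − 2e_R − 4e_V = 0, so e_V = 40.75 − 0.5e_R.
Likewise for Rios: e_R = 54 − (2/3)e_V.
Solving the two reaction functions simultaneously: (1 − (−0.5)(−2/3))e_V = 40.75 − 0.5·54, so (2/3)e_V = 13.75 and e_V = 20.625.
Then e_R = 54 − (2/3)·20.625 = 40.25.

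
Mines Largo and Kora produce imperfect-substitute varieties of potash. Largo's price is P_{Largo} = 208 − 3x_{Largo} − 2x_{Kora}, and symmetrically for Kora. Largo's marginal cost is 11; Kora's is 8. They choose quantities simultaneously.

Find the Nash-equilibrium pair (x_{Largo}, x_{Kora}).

24.4375, 25.1875

Mine Largo's profit: π = x_{Largo}(208 − 3x_{Largo} − 2x_{Kora}) − 11x_{Largo}.
∂π/∂x_{Largo} = 197 − 6x_{Largo} − 2x_{Kora} = 0 ⇒ x_{Largo} = 197/6 − (1/3)x_{Kora}.
Similarly x_{Kora} = 100/3 − (1/3)x_{Largo}.
Solving the two reaction functions simultaneously: (1 − (−1/3)(−1/3))x_{Largo} = 197/6 − (1/3)·(100/3), so (8/9)x_{Largo} = 391/18 and x_{Largo} = 24.4375.
Then x_{Kora} = 100/3 − (1/3)·24.4375 = 25.1875.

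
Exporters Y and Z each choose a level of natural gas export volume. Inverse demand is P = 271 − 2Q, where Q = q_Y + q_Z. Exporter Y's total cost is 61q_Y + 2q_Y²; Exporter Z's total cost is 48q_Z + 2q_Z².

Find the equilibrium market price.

184.4

Exporter Y's profit: π = q_Y(271 − 2(q_Y + q_Z)) − 61q_Y − 2q_Y².
∂π/∂q_Y = 210 − 8q_Y − 2q_Z = 0, so q_Y = 26.25 − 0.25q_Z.
By the same steps for Z: q_Z = 27.875 − 0.25q_Y.
Plugging q_Z into Y's best response: q_Y = 26.25 − 0.25(27.875 − 0.25q_Y) ⇒ 0.9375q_Y = 617/32, so q_Y = 617/30.
Then q_Z = 27.875 − 0.25·(617/30) = 341/15.
Equilibrium price: P = 271 − 2·43.3 = 184.4.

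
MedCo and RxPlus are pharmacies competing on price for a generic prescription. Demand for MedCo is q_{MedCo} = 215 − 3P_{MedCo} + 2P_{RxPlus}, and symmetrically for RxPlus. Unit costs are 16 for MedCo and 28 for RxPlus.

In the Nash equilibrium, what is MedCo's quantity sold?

156

MedCo's profit: π = (P_{MedCo} − 16)(215 − 3P_{MedCo} + 2P_{RxPlus}).
∂π/∂P_{MedCo} = 263 − 6P_{MedCo} + 2P_{RxPlus} = 0 ⇒ P_{MedCo} = 263/6 + (1/3)P_{RxPlus}.
Similarly P_{RxPlus} = 299/6 + (1/3)P_{MedCo}.
Solving the two reaction functions simultaneously: (1 − (1/3)(1/3))P_{MedCo} = 263/6 + (1/3)·(299/6), so (8/9)P_{MedCo} = 544/9 and P_{MedCo} = 68.
Then P_{RxPlus} = 299/6 + (1/3)·68 = 72.5.
q_{MedCo} = 215 − 3·68 + 2·72.5 = 156.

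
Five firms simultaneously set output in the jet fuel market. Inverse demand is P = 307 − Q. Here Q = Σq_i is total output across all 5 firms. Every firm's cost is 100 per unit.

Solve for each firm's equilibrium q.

34.5

A representative firm's profit is π_i = q_i(307 − Q) − 100q_i, with Q = q_i + Σ_{j≠i} q_j.
First-order condition: 207 − 2q_i − Σ_{j≠i} q_j = 0.
Imposing symmetry (q_j = q for all j) turns Σ_{j≠i} q_j into 4q, so 207 = 6q and q = 34.5.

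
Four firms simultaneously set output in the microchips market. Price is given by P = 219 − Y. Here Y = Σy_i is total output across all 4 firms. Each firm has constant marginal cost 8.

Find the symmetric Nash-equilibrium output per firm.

42.2

A representative firm's profit is π_i = y_i(219 − Y) − 8y_i, with Y = y_i + Σ_{j≠i} y_j.
First-order condition: 211 − 2y_i − Σ_{j≠i} y_j = 0.
Imposing symmetry (y_j = y for all j) turns Σ_{j≠i} y_j into 3y, so 211 = 5y and y = 42.2.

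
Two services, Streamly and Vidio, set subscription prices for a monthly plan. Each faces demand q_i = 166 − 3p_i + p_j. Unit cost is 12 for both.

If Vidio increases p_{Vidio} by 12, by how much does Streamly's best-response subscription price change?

Streamly's profit: π = (p_{Streamly} − 12)(166 − 3p_{Streamly} + p_{Vidio}).
∂π/∂p_{Streamly} = 202 − 6p_{Streamly} + p_{Vidio} = 0 ⇒ p_{Streamly} = 101/3 + (1/6)p_{Vidio}.
The reaction-function slope is 1/6, so a 12-unit rise in p_{Vidio} moves p_{Streamly} by 1/6 × 12 = 2. Streamly's best response rises — the actions are strategic complements.

2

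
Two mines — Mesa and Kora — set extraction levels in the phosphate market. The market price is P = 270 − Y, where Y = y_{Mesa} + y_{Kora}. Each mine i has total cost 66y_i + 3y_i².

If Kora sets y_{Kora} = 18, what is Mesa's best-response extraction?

23.25

Mine Mesa's profit: π = y_{Mesa}(270 − (y_{Mesa} + y_{Kora})) − 66y_{Mesa} − 3y_{Mesa}².
∂π/∂y_{Mesa} = 204 − 8y_{Mesa} − y_{Kora} = 0, so y_{Mesa} = 25.5 − 0.125y_{Kora}.
At y_{Kora} = 18: y_{Mesa} = 25.5 − 0.125·18 = 23.25.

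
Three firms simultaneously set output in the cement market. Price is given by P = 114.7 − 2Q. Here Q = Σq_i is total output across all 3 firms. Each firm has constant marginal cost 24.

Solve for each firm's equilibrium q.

A representative firm's profit is π_i = q_i(114.7 − 2Q) − 24q_i, with Q = q_i + Σ_{j≠i} q_j.
First-order condition: 90.7 − 4q_i − 2Σ_{j≠i} q_j = 0.
With identical firms, set every q_j = q: then 90.7 − 4q − 4q = 0, i.e. q = 90.7/8 = 11.3375.

11.3375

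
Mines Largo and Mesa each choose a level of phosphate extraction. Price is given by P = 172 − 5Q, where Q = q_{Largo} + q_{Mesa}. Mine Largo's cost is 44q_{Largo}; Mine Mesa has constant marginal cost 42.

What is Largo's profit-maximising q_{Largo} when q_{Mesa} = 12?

Mine Largo's profit: π = q_{Largo}(172 − 5(q_{Largo} + q_{Mesa})) − 44q_{Largo}.
∂π/∂q_{Largo} = 128 − 10q_{Largo} − 5q_{Mesa} = 0, so q_{Largo} = 12.8 − 0.5q_{Mesa}.
At q_{Mesa} = 12: q_{Largo} = 12.8 − 0.5·12 = 6.8.

6.8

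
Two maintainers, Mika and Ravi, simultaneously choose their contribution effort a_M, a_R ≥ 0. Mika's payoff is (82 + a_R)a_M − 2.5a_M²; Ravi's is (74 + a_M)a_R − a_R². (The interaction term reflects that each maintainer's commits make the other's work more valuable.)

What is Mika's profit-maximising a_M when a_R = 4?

Expanding Mika's payoff: 82a_M + a_Ra_M − 2.5a_M².
∂π/∂a_M = 82 + a_R − 5a_M = 0, so a_M = 16.4 + 0.2a_R.
At a_R = 4: a_M = 16.4 + 0.2·4 = 17.2.

17.2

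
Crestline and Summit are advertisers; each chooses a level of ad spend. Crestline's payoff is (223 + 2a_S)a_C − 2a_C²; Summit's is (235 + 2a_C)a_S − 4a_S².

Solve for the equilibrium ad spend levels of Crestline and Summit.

Expanding Crestline's payoff: 223a_C + 2a_Sa_C − 2a_C².
∂π/∂a_C = 223 + 2a_S − 4a_C = 0, so a_C = 55.75 + 0.5a_S.
Likewise for Summit: a_S = 29.375 + 0.25a_C.
Substituting the second reaction function into the first: a_C = 55.75 + 0.5(29.375 + 0.25a_C), which gives 0.875a_C = 70.4375 ⇒ a_C = 80.5.
Then a_S = 29.375 + 0.25·80.5 = 49.5.

80.5, 49.5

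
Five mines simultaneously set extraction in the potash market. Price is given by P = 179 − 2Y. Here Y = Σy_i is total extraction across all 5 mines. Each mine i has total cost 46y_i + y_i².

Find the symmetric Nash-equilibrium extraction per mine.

9.5

A representative mine's profit is π_i = y_i(179 − 2Y) − 46y_i − y_i², with Y = y_i + Σ_{j≠i} y_j.
First-order condition: 133 − 6y_i − 2Σ_{j≠i} y_j = 0.
In a symmetric equilibrium every mine chooses the same y, so Σ_{j≠i} y_j = 4y. The condition becomes 133 − 14y = 0, giving y = 133/14 = 9.5.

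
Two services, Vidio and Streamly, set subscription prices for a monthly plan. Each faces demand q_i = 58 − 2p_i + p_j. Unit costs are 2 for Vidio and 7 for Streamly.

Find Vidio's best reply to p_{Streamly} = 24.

21.5

Vidio's profit: π = (p_{Vidio} − 2)(58 − 2p_{Vidio} + p_{Streamly}).
∂π/∂p_{Vidio} = 62 − 4p_{Vidio} + p_{Streamly} = 0 ⇒ p_{Vidio} = 15.5 + 0.25p_{Streamly}.
At p_{Streamly} = 24: p_{Vidio} = 15.5 + 0.25·24 = 21.5.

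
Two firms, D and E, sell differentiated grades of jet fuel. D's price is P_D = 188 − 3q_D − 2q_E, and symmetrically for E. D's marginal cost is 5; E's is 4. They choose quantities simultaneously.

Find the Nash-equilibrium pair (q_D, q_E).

22.8125, 23.0625

Firm D's profit: π = q_D(188 − 3q_D − 2q_E) − 5q_D.
∂π/∂q_D = 183 − 6q_D − 2q_E = 0 ⇒ q_D = 30.5 − (1/3)q_E.
Similarly q_E = 92/3 − (1/3)q_D.
Substituting the second reaction function into the first: q_D = 30.5 − (1/3)(92/3 − (1/3)q_D), which gives (8/9)q_D = 365/18 ⇒ q_D = 22.8125.
Then q_E = 92/3 − (1/3)·22.8125 = 23.0625.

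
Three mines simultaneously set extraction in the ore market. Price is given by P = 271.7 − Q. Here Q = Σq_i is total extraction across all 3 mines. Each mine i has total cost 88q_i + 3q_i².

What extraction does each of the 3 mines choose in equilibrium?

A representative mine's profit is π_i = q_i(271.7 − Q) − 88q_i − 3q_i², with Q = q_i + Σ_{j≠i} q_j.
First-order condition: 183.7 − 8q_i − Σ_{j≠i} q_j = 0.
Imposing symmetry (q_j = q for all j) turns Σ_{j≠i} q_j into 2q, so 183.7 = 10q and q = 18.37.

18.37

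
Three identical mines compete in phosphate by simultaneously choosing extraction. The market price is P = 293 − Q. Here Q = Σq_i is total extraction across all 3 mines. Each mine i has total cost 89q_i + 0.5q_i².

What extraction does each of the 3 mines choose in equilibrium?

A representative mine's profit is π_i = q_i(293 − Q) − 89q_i − 0.5q_i², with Q = q_i + Σ_{j≠i} q_j.
First-order condition: 204 − 3q_i − Σ_{j≠i} q_j = 0.
In a symmetric equilibrium every mine chooses the same q, so Σ_{j≠i} q_j = 2q. The condition becomes 204 − 5q = 0, giving q = 204/5 = 40.8.

40.8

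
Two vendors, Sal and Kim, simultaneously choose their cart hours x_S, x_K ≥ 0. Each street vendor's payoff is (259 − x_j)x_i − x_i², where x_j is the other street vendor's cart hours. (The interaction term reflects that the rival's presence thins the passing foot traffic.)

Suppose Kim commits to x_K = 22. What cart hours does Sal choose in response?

118.5

Sal's payoff is (259 − x_K)x_S − x_S².
∂π/∂x_S = 259 − x_K − 2x_S = 0, so x_S = 129.5 − 0.5x_K.
At x_K = 22: x_S = 129.5 − 0.5·22 = 118.5.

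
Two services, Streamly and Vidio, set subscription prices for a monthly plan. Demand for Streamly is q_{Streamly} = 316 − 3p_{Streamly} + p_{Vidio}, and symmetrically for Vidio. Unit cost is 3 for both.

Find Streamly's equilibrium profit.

11532

Streamly's profit: π = (p_{Streamly} − 3)(316 − 3p_{Streamly} + p_{Vidio}).
∂π/∂p_{Streamly} = 325 − 6p_{Streamly} + p_{Vidio} = 0 ⇒ p_{Streamly} = 325/6 + (1/6)p_{Vidio}.
By symmetry p_{Vidio} = p_{Streamly}; substituting into the reaction function, (5/6)p_{Streamly} = 325/6 and p_{Streamly} = 65.
q_{Streamly} = 316 − 3·65 + 65 = 186.
Profit = (65 − 3)·186 = 11532.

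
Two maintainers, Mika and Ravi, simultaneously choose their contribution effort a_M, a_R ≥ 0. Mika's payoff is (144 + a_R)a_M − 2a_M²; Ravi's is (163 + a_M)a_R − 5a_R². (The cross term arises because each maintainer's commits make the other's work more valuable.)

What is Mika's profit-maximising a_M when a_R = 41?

Expanding Mika's payoff: 144a_M + a_Ra_M − 2a_M².
∂π/∂a_M = 144 + a_R − 4a_M = 0, so a_M = 36 + 0.25a_R.
At a_R = 41: a_M = 36 + 0.25·41 = 46.25.

46.25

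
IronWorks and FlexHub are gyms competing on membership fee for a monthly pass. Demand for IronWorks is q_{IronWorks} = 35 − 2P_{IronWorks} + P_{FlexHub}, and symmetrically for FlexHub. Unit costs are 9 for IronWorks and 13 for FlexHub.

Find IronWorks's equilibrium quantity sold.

IronWorks's profit: π = (P_{IronWorks} − 9)(35 − 2P_{IronWorks} + P_{FlexHub}).
∂π/∂P_{IronWorks} = 53 − 4P_{IronWorks} + P_{FlexHub} = 0 ⇒ P_{IronWorks} = 13.25 + 0.25P_{FlexHub}.
Similarly P_{FlexHub} = 15.25 + 0.25P_{IronWorks}.
Plugging P_{FlexHub} into IronWorks's best response: P_{IronWorks} = 13.25 + 0.25(15.25 + 0.25P_{IronWorks}) ⇒ 0.9375P_{IronWorks} = 17.0625, so P_{IronWorks} = 18.2.
Then P_{FlexHub} = 15.25 + 0.25·18.2 = 19.8.
q_{IronWorks} = 35 − 2·18.2 + 19.8 = 18.4.

18.4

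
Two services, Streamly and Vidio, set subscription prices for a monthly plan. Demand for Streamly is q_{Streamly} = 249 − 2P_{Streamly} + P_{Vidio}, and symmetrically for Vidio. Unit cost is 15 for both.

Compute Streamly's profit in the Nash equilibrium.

Streamly's profit: π = (P_{Streamly} − 15)(249 − 2P_{Streamly} + P_{Vidio}).
∂π/∂P_{Streamly} = 279 − 4P_{Streamly} + P_{Vidio} = 0 ⇒ P_{Streamly} = 69.75 + 0.25P_{Vidio}.
The game is symmetric, so in equilibrium P_{Vidio} = P_{Streamly}: the reaction function gives 0.75P_{Streamly} = 69.75, hence P_{Streamly} = 93.
q_{Streamly} = 249 − 2·93 + 93 = 156.
Profit = (93 − 15)·156 = 12168.

12168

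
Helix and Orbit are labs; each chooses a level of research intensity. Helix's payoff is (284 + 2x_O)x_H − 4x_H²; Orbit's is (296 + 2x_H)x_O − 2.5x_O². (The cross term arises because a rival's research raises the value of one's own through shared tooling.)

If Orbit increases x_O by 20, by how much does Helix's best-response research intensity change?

5

Expanding Helix's payoff: 284x_H + 2x_Ox_H − 4x_H².
∂π/∂x_H = 284 + 2x_O − 8x_H = 0, so x_H = 35.5 + 0.25x_O.
The reaction-function slope is 0.25, so a 20-unit rise in x_O moves x_H by 0.25 × 20 = 5. Helix's best response rises — the actions are strategic complements.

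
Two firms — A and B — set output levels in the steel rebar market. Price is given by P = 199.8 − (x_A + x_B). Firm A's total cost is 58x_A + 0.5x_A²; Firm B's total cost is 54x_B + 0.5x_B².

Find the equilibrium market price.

Firm A's profit: π = x_A(199.8 − (x_A + x_B)) − 58x_A − 0.5x_A².
∂π/∂x_A = 141.8 − 3x_A − x_B = 0, so x_A = 709/15 − (1/3)x_B.
By the same steps for B: x_B = 48.6 − (1/3)x_A.
Substituting the second reaction function into the first: x_A = 709/15 − (1/3)(48.6 − (1/3)x_A), which gives (8/9)x_A = 466/15 ⇒ x_A = 34.95.
Then x_B = 48.6 − (1/3)·34.95 = 36.95.
Equilibrium price: P = 199.8 − 71.9 = 127.9.

127.9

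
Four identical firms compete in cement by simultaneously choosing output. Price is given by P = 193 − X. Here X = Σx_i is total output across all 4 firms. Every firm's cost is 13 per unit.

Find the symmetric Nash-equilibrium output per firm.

36

A representative firm's profit is π_i = x_i(193 − X) − 13x_i, with X = x_i + Σ_{j≠i} x_j.
First-order condition: 180 − 2x_i − Σ_{j≠i} x_j = 0.
In a symmetric equilibrium every firm chooses the same x, so Σ_{j≠i} x_j = 3x. The condition becomes 180 − 5x = 0, giving x = 180/5 = 36.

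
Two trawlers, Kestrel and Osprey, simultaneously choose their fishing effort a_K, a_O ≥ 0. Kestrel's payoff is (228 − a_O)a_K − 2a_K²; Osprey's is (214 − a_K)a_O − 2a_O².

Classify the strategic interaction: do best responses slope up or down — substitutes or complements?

Expanding Kestrel's payoff: 228a_K − a_Oa_K − 2a_K².
∂π/∂a_K = 228 − a_O − 4a_K = 0, so a_K = 57 − 0.25a_O.
The best-response slope da_K/da_O = −0.25 < 0: the reaction function is downward-sloping, so the choices are strategic substitutes.

strategic substitutes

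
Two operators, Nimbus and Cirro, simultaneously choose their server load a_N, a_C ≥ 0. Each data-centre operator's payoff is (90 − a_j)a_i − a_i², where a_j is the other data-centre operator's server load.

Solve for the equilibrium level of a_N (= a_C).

Nimbus's payoff is (90 − a_C)a_N − a_N².
∂π/∂a_N = 90 − a_C − 2a_N = 0, so a_N = 45 − 0.5a_C.
Setting a_N = a_C in the reaction function: a_N = 45 − 0.5a_N, so a_N = 45 / 1.5 = 30.

30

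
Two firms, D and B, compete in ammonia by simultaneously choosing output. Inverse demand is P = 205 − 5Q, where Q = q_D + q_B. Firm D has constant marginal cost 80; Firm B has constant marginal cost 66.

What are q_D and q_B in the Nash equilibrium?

7.4, 10.2

Firm D's profit: π = q_D(205 − 5(q_D + q_B)) − 80q_D.
∂π/∂q_D = 125 − 10q_D − 5q_B = 0, so q_D = 12.5 − 0.5q_B.
By the same steps for B: q_B = 13.9 − 0.5q_D.
Substituting the second reaction function into the first: q_D = 12.5 − 0.5(13.9 − 0.5q_D), which gives 0.75q_D = 5.55 ⇒ q_D = 7.4.
Then q_B = 13.9 − 0.5·7.4 = 10.2.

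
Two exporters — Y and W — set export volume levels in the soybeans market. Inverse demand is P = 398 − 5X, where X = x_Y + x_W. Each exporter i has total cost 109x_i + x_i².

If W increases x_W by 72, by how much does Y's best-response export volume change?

Exporter Y's profit: π = x_Y(398 − 5(x_Y + x_W)) − 109x_Y − x_Y².
∂π/∂x_Y = 289 − 12x_Y − 5x_W = 0, so x_Y = 289/12 − (5/12)x_W.
The reaction-function slope is −5/12, so a 72-unit rise in x_W moves x_Y by −5/12 × 72 = −30. Y's best response falls — the actions are strategic substitutes.

-30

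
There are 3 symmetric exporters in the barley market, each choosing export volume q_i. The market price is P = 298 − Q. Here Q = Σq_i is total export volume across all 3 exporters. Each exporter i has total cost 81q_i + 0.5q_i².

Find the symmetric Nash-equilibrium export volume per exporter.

A representative exporter's profit is π_i = q_i(298 − Q) − 81q_i − 0.5q_i², with Q = q_i + Σ_{j≠i} q_j.
First-order condition: 217 − 3q_i − Σ_{j≠i} q_j = 0.
In a symmetric equilibrium every exporter chooses the same q, so Σ_{j≠i} q_j = 2q. The condition becomes 217 − 5q = 0, giving q = 217/5 = 43.4.

43.4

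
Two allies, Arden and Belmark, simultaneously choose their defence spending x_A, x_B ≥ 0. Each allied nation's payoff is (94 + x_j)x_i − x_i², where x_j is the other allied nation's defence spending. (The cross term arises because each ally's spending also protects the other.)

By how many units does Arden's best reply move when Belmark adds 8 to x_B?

4

Arden's payoff is (94 + x_B)x_A − x_A².
∂π/∂x_A = 94 + x_B − 2x_A = 0, so x_A = 47 + 0.5x_B.
The reaction-function slope is 0.5, so an 8-unit rise in x_B moves x_A by 0.5 × 8 = 4. Arden's best response rises — the actions are strategic complements.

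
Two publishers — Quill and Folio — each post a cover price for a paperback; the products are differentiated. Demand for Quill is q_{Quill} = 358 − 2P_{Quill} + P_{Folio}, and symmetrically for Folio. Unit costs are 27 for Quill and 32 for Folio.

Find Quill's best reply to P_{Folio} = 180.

148

Quill's profit: π = (P_{Quill} − 27)(358 − 2P_{Quill} + P_{Folio}).
∂π/∂P_{Quill} = 412 − 4P_{Quill} + P_{Folio} = 0 ⇒ P_{Quill} = 103 + 0.25P_{Folio}.
At P_{Folio} = 180: P_{Quill} = 103 + 0.25·180 = 148.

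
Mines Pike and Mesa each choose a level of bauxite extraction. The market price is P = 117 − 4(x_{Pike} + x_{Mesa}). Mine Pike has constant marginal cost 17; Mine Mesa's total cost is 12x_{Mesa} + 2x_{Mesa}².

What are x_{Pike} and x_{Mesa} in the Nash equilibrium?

Mine Pike's profit: π = x_{Pike}(117 − 4(x_{Pike} + x_{Mesa})) − 17x_{Pike}.
∂π/∂x_{Pike} = 100 − 8x_{Pike} − 4x_{Mesa} = 0, so x_{Pike} = 12.5 − 0.5x_{Mesa}.
For Mesa: ∂π/∂x_{Mesa} = 105 − 12x_{Mesa} − 4x_{Pike} = 0 ⇒ x_{Mesa} = 8.75 − (1/3)x_{Pike}.
Plugging x_{Mesa} into Pike's best response: x_{Pike} = 12.5 − 0.5(8.75 − (1/3)x_{Pike}) ⇒ (5/6)x_{Pike} = 8.125, so x_{Pike} = 9.75.
Then x_{Mesa} = 8.75 − (1/3)·9.75 = 5.5.

9.75, 5.5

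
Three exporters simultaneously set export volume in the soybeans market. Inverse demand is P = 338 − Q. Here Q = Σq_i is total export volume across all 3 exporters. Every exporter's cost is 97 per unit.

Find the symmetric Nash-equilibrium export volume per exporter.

60.25

A representative exporter's profit is π_i = q_i(338 − Q) − 97q_i, with Q = q_i + Σ_{j≠i} q_j.
First-order condition: 241 − 2q_i − Σ_{j≠i} q_j = 0.
In a symmetric equilibrium every exporter chooses the same q, so Σ_{j≠i} q_j = 2q. The condition becomes 241 − 4q = 0, giving q = 241/4 = 60.25.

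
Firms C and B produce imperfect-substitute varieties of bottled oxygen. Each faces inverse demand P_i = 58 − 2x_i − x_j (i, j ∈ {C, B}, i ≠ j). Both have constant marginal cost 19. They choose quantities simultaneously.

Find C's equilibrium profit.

Firm C's profit: π = x_C(58 − 2x_C − x_B) − 19x_C.
∂π/∂x_C = 39 − 4x_C − x_B = 0 ⇒ x_C = 9.75 − 0.25x_B.
By symmetry x_B = x_C; substituting into the reaction function, 1.25x_C = 9.75 and x_C = 7.8.
P_C = 58 − 2·7.8 − 7.8 = 34.6.
Profit = (34.6 − 19)·7.8 = 121.68.

121.68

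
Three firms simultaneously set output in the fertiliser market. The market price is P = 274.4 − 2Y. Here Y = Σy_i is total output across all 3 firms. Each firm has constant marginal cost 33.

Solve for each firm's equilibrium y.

A representative firm's profit is π_i = y_i(274.4 − 2Y) − 33y_i, with Y = y_i + Σ_{j≠i} y_j.
First-order condition: 241.4 − 4y_i − 2Σ_{j≠i} y_j = 0.
Imposing symmetry (y_j = y for all j) turns Σ_{j≠i} y_j into 2y, so 241.4 = 8y and y = 30.175.

30.175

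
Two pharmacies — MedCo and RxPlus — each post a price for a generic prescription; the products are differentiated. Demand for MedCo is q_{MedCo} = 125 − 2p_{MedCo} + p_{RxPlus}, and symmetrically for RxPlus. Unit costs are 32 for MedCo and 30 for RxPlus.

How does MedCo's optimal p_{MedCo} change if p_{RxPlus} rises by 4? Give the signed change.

MedCo's profit: π = (p_{MedCo} − 32)(125 − 2p_{MedCo} + p_{RxPlus}).
∂π/∂p_{MedCo} = 189 − 4p_{MedCo} + p_{RxPlus} = 0 ⇒ p_{MedCo} = 47.25 + 0.25p_{RxPlus}.
The reaction-function slope is 0.25, so a 4-unit rise in p_{RxPlus} moves p_{MedCo} by 0.25 × 4 = 1. MedCo's best response rises — the actions are strategic complements.

1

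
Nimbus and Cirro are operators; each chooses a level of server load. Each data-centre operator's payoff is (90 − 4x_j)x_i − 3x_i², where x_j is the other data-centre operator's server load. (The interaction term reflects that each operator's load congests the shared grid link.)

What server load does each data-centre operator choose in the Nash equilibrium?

9

Nimbus's payoff is (90 − 4x_C)x_N − 3x_N².
∂π/∂x_N = 90 − 4x_C − 6x_N = 0, so x_N = 15 − (2/3)x_C.
By symmetry x_C = x_N; substituting into the reaction function, (5/3)x_N = 15 and x_N = 9.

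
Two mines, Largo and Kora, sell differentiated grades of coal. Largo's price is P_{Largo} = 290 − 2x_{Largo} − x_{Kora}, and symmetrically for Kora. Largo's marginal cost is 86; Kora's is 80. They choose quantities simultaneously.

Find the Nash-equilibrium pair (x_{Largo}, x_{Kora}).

40.4, 42.4

Mine Largo's profit: π = x_{Largo}(290 − 2x_{Largo} − x_{Kora}) − 86x_{Largo}.
∂π/∂x_{Largo} = 204 − 4x_{Largo} − x_{Kora} = 0 ⇒ x_{Largo} = 51 − 0.25x_{Kora}.
Similarly x_{Kora} = 52.5 − 0.25x_{Largo}.
Solving the two reaction functions simultaneously: (1 − (−0.25)(−0.25))x_{Largo} = 51 − 0.25·52.5, so 0.9375x_{Largo} = 37.875 and x_{Largo} = 40.4.
Then x_{Kora} = 52.5 − 0.25·40.4 = 42.4.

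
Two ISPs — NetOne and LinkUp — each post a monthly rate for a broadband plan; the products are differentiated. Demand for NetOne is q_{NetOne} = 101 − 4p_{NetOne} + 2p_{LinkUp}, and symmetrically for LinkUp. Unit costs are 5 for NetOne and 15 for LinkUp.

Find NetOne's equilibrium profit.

NetOne's profit: π = (p_{NetOne} − 5)(101 − 4p_{NetOne} + 2p_{LinkUp}).
∂π/∂p_{NetOne} = 121 − 8p_{NetOne} + 2p_{LinkUp} = 0 ⇒ p_{NetOne} = 15.125 + 0.25p_{LinkUp}.
Similarly p_{LinkUp} = 20.125 + 0.25p_{NetOne}.
Substituting the second reaction function into the first: p_{NetOne} = 15.125 + 0.25(20.125 + 0.25p_{NetOne}), which gives 0.9375p_{NetOne} = 645/32 ⇒ p_{NetOne} = 21.5.
Then p_{LinkUp} = 20.125 + 0.25·21.5 = 25.5.
q_{NetOne} = 101 − 4·21.5 + 2·25.5 = 66.
Profit = (21.5 − 5)·66 = 1089.

1089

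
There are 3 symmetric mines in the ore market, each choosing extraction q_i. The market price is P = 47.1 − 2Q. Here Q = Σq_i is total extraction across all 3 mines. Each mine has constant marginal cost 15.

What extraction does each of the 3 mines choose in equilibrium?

4.0125

A representative mine's profit is π_i = q_i(47.1 − 2Q) − 15q_i, with Q = q_i + Σ_{j≠i} q_j.
First-order condition: 32.1 − 4q_i − 2Σ_{j≠i} q_j = 0.
Imposing symmetry (q_j = q for all j) turns Σ_{j≠i} q_j into 2q, so 32.1 = 8q and q = 4.0125.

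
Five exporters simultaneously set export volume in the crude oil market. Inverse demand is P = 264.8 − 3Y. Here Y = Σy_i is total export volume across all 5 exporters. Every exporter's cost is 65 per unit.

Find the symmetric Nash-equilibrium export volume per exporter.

A representative exporter's profit is π_i = y_i(264.8 − 3Y) − 65y_i, with Y = y_i + Σ_{j≠i} y_j.
First-order condition: 199.8 − 6y_i − 3Σ_{j≠i} y_j = 0.
In a symmetric equilibrium every exporter chooses the same y, so Σ_{j≠i} y_j = 4y. The condition becomes 199.8 − 18y = 0, giving y = 199.8/18 = 11.1.

11.1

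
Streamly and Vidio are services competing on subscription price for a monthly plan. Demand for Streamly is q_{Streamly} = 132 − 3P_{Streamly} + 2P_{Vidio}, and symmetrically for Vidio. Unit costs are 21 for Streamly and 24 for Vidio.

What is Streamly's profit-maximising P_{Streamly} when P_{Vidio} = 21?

Streamly's profit: π = (P_{Streamly} − 21)(132 − 3P_{Streamly} + 2P_{Vidio}).
∂π/∂P_{Streamly} = 195 − 6P_{Streamly} + 2P_{Vidio} = 0 ⇒ P_{Streamly} = 32.5 + (1/3)P_{Vidio}.
At P_{Vidio} = 21: P_{Streamly} = 32.5 + (1/3)·21 = 39.5.

39.5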